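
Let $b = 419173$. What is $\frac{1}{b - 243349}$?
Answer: $\frac{1}{175824} \approx 5.6875 \cdot 10^{-6}$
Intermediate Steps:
$\frac{1}{b - 243349} = \frac{1}{419173 - 243349} = \frac{1}{175824}$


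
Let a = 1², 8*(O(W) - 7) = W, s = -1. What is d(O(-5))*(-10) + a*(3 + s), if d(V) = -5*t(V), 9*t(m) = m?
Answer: 449/12 ≈ 37.417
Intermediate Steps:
O(W) = 7 + W/8
a = 1
t(m) = m/9
d(V) = -5*V/9
d(O(-5))*(-10) + a*(3 + s) = -5*(7 + (⅛)*(-5))/9*(-10) + 1*(3 - 1) = -5*(7 - 5/8)/9*(-10) + 1*2 = -5/9*51/8*(-10) + 2 = -85/24*(-10) + 2 = 425/12 + 2 = 449/12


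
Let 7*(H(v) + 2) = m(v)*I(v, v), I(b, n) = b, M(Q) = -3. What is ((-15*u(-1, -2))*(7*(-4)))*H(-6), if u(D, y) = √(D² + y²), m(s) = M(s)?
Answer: 240*√5 ≈ 536.66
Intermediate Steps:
m(s) = -3
H(v) = -2 - 3*v/7 (H(v) = -2 + (-3*v)/7 = -2 - 3*v/7)
((-15*u(-1, -2))*(7*(-4)))*H(-6) = ((-15*√((-1)² + (-2)²))*(7*(-4)))*(-2 - 3/7*(-6)) = (-15*√(1 + 4)*(-28))*(-2 + 18/7) = (-15*√5*(-28))*(4/7) = (420*√5)*(4/7) = 240*√5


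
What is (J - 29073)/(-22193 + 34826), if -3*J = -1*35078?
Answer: -52141/37899 ≈ -1.3758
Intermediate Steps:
J = 35078/3 (J = -(-1)*35078/3 = -1/3*(-35078) = 35078/3 ≈ 11693.)
(J - 29073)/(-22193 + 34826) = (35078/3 - 29073)/(-22193 + 34826) = -52141/3/12633 = -52141/3*1/12633 = -52141/37899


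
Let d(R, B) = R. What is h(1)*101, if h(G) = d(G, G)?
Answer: 101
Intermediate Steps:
h(G) = G
h(1)*101 = 1*101 = 101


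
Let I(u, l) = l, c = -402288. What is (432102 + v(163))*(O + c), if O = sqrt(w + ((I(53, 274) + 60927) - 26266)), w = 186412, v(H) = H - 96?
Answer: -173856402672 + 432169*sqrt(221347) ≈ -1.7365e+11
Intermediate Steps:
v(H) = -96 + H
O = sqrt(221347) (O = sqrt(186412 + ((274 + 60927) - 26266)) = sqrt(186412 + (61201 - 26266)) = sqrt(186412 + 34935) = sqrt(221347) ≈ 470.48)
(432102 + v(163))*(O + c) = (432102 + (-96 + 163))*(sqrt(221347) - 402288) = (432102 + 67)*(-402288 + sqrt(221347)) = 432169*(-402288 + sqrt(221347)) = -173856402672 + 432169*sqrt(221347)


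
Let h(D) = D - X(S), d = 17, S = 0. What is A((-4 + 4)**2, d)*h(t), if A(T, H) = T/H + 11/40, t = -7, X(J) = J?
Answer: -77/40 ≈ -1.9250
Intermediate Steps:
A(T, H) = 11/40 + T/H (A(T, H) = T/H + 11*(1/40) = T/H + 11/40 = 11/40 + T/H)
h(D) = D (h(D) = D - 1*0 = D + 0 = D)
A((-4 + 4)**2, d)*h(t) = (11/40 + (-4 + 4)**2/17)*(-7) = (11/40 + 0**2*(1/17))*(-7) = (11/40 + 0*(1/17))*(-7) = (11/40 + 0)*(-7) = (11/40)*(-7) = -77/40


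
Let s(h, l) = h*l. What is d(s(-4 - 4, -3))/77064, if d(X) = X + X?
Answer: 2/3211 ≈ 0.00062286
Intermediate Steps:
d(X) = 2*X
d(s(-4 - 4, -3))/77064 = (2*((-4 - 4)*(-3)))/77064 = (2*(-8*(-3)))*(1/77064) = (2*24)*(1/77064) = 48*(1/77064) = 2/3211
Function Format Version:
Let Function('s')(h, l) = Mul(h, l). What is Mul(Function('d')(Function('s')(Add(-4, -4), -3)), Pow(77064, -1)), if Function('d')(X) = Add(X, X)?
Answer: Rational(2, 3211) ≈ 0.00062286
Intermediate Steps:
Function('d')(X) = Mul(2, X)
Mul(Function('d')(Function('s')(Add(-4, -4), -3)), Pow(77064, -1)) = Mul(Mul(2, Mul(Add(-4, -4), -3)), Pow(77064, -1)) = Mul(Mul(2, Mul(-8, -3)), Rational(1, 77064)) = Mul(Mul(2, 24), Rational(1, 77064)) = Mul(48, Rational(1, 77064)) = Rational(2, 3211)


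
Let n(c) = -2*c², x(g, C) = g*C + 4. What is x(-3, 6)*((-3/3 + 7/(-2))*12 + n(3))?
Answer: 1008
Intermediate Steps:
x(g, C) = 4 + C*g (x(g, C) = C*g + 4 = 4 + C*g)
x(-3, 6)*((-3/3 + 7/(-2))*12 + n(3)) = (4 + 6*(-3))*((-3/3 + 7/(-2))*12 - 2*3²) = (4 - 18)*((-3*⅓ + 7*(-½))*12 - 2*9) = -14*((-1 - 7/2)*12 - 18) = -14*(-9/2*12 - 18) = -14*(-54 - 18) = -14*(-72) = 1008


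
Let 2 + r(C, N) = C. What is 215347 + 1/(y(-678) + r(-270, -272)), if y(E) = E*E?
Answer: 98932995965/459412 ≈ 2.1535e+5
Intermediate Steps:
r(C, N) = -2 + C
y(E) = E²
215347 + 1/(y(-678) + r(-270, -272)) = 215347 + 1/((-678)² + (-2 - 270)) = 215347 + 1/(459684 - 272) = 215347 + 1/459412 = 98932995965/459412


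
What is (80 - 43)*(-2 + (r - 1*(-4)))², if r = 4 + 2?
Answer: 2368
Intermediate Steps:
r = 6
(80 - 43)*(-2 + (r - 1*(-4)))² = (80 - 43)*(-2 + (6 - 1*(-4)))² = 37*(-2 + (6 + 4))² = 37*(-2 + 10)² = 37*8² = 37*64 = 2368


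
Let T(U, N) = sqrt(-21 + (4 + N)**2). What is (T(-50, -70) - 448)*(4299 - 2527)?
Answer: -793856 + 30124*sqrt(15) ≈ -6.7719e+5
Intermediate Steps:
(T(-50, -70) - 448)*(4299 - 2527) = (sqrt(-21 + (4 - 70)**2) - 448)*(4299 - 2527) = (sqrt(-21 + (-66)**2) - 448)*1772 = (sqrt(-21 + 4356) - 448)*1772 = (sqrt(4335) - 448)*1772 = (17*sqrt(15) - 448)*1772 = (-448 + 17*sqrt(15))*1772 = -793856 + 30124*sqrt(15)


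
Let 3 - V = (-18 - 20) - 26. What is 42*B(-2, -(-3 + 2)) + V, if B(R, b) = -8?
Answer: -269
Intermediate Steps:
V = 67 (V = 3 - ((-18 - 20) - 26) = 3 - (-38 - 26) = 3 - 1*(-64) = 3 + 64 = 67)
42*B(-2, -(-3 + 2)) + V = 42*(-8) + 67 = -336 + 67 = -269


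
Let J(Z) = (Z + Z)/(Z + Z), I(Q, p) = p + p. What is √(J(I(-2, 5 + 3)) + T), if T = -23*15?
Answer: 2*I*√86 ≈ 18.547*I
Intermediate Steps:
I(Q, p) = 2*p
T = -345
J(Z) = 1 (J(Z) = (2*Z)/((2*Z)) = (2*Z)*(1/(2*Z)) = 1)
√(J(I(-2, 5 + 3)) + T) = √(1 - 345) = √(-344) = 2*I*√86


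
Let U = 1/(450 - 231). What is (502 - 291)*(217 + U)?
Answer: 10027564/219 ≈ 45788.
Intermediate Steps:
U = 1/219 ≈ 0.0045662
(502 - 291)*(217 + U) = (502 - 291)*(217 + 1/219) = 211*(47524/219) = 10027564/219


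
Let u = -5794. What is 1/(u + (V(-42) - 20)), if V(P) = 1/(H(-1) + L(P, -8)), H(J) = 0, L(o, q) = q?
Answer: -8/46513 ≈ -0.00017200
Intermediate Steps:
V(P) = -⅛ (V(P) = 1/(0 - 8) = 1/(-8) = -⅛)
1/(u + (V(-42) - 20)) = 1/(-5794 + (-⅛ - 20)) = 1/(-5794 - 161/8) = 1/(-46513/8) = -8/46513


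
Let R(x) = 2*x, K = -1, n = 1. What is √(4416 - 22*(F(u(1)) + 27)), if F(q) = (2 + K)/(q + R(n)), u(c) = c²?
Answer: 2*√8583/3 ≈ 61.763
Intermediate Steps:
F(q) = 1/(2 + q) (F(q) = (2 - 1)/(q + 2*1) = 1/(q + 2) = 1/(2 + q))
√(4416 - 22*(F(u(1)) + 27)) = √(4416 - 22*(1/(2 + 1²) + 27)) = √(4416 - 22*(1/(2 + 1) + 27)) = √(4416 - 22*(1/3 + 27)) = √(4416 - 22*(⅓ + 27)) = √(4416 - 22*82/3) = √(4416 - 1804/3) = √(11444/3) = 2*√8583/3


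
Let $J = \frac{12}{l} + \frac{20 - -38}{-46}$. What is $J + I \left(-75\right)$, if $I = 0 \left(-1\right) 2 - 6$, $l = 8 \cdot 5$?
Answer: $\frac{103279}{230} \approx 449.04$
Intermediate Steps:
$l = 40$
$I = -6$ ($I = 0 \cdot 2 - 6 = 0 - 6 = -6$)
$J = - \frac{221}{230}$ ($J = \frac{12}{40} + \frac{20 - -38}{-46} = 12 \cdot \frac{1}{40} + \left(20 + 38\right) \left(- \frac{1}{46}\right) = \frac{3}{10} + 58 \left(- \frac{1}{46}\right) = \frac{3}{10} - \frac{29}{23} = - \frac{221}{230} \approx -0.96087$)
$J + I \left(-75\right) = - \frac{221}{230} - -450 = - \frac{221}{230} + 450 = \frac{103279}{230}$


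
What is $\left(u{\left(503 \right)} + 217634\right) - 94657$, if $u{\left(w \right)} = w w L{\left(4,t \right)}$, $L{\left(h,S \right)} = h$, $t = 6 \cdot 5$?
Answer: $1135013$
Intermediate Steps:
$t = 30$
$u{\left(w \right)} = 4 w^{2}$ ($u{\left(w \right)} = w w 4 = w^{2} \cdot 4 = 4 w^{2}$)
$\left(u{\left(503 \right)} + 217634\right) - 94657 = \left(4 \cdot 503^{2} + 217634\right) - 94657 = \left(4 \cdot 253009 + 217634\right) - 94657 = \left(1012036 + 217634\right) - 94657 = 1229670 - 94657 = 1135013$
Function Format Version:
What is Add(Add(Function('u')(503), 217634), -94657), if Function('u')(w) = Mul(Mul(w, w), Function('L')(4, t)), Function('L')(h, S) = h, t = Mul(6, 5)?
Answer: 1135013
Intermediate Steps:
t = 30
Function('u')(w) = Mul(4, Pow(w, 2)) (Function('u')(w) = Mul(Mul(w, w), 4) = Mul(Pow(w, 2), 4) = Mul(4, Pow(w, 2)))
Add(Add(Function('u')(503), 217634), -94657) = Add(Add(Mul(4, Pow(503, 2)), 217634), -94657) = Add(Add(Mul(4, 253009), 217634), -94657) = Add(Add(1012036, 217634), -94657) = Add(1229670, -94657) = 1135013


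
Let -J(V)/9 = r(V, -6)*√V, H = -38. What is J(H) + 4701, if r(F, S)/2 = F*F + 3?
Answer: 4701 - 26046*I*√38 ≈ 4701.0 - 1.6056e+5*I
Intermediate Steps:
r(F, S) = 6 + 2*F² (r(F, S) = 2*(F*F + 3) = 2*(F² + 3) = 2*(3 + F²) = 6 + 2*F²)
J(V) = -9*√V*(6 + 2*V²) (J(V) = -9*(6 + 2*V²)*√V = -9*√V*(6 + 2*V²))
J(H) + 4701 = 18*√(-38)*(-3 - 1*(-38)²) + 4701 = 18*(I*√38)*(-3 - 1*1444) + 4701 = 18*(I*√38)*(-3 - 1444) + 4701 = 18*(I*√38)*(-1447) + 4701 = -26046*I*√38 + 4701 = 4701 - 26046*I*√38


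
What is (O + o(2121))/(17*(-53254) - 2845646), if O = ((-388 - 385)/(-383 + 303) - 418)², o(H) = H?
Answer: -1080707289/24006169600 ≈ -0.045018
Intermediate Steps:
O = 1067132889/6400 (O = (-773/(-80) - 418)² = (-773*(-1/80) - 418)² = (773/80 - 418)² = (-32667/80)² = 1067132889/6400 ≈ 1.6674e+5)
(O + o(2121))/(17*(-53254) - 2845646) = (1067132889/6400 + 2121)/(17*(-53254) - 2845646) = 1080707289/(6400*(-905318 - 2845646)) = (1080707289/6400)/(-3750964) = (1080707289/6400)*(-1/3750964) = -1080707289/24006169600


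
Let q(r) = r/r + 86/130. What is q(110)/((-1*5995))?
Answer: -108/389675 ≈ -0.00027715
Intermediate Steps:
q(r) = 108/65 (q(r) = 1 + 86*(1/130) = 1 + 43/65 = 108/65)
q(110)/((-1*5995)) = 108/(65*((-1*5995))) = (108/65)/(-5995) = (108/65)*(-1/5995) = -108/389675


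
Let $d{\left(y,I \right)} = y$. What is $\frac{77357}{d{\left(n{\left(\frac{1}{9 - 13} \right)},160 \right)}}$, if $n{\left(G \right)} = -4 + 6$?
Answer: $\frac{77357}{2} \approx 38679.0$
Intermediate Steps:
$n{\left(G \right)} = 2$
$\frac{77357}{d{\left(n{\left(\frac{1}{9 - 13} \right)},160 \right)}} = \frac{77357}{2}$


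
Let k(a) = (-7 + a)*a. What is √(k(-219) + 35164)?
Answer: √84658 ≈ 290.96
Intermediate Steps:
k(a) = a*(-7 + a)
√(k(-219) + 35164) = √(-219*(-7 - 219) + 35164) = √(-219*(-226) + 35164) = √(49494 + 35164) = √84658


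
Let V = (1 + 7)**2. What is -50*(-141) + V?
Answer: 7114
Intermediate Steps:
V = 64 (V = 8**2 = 64)
-50*(-141) + V = -50*(-141) + 64 = 7050 + 64 = 7114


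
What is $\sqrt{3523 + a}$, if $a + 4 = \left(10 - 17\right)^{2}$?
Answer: $4 \sqrt{223} \approx 59.733$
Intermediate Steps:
$a = 45$ ($a = -4 + \left(10 - 17\right)^{2} = -4 + \left(-7\right)^{2} = -4 + 49 = 45$)
$\sqrt{3523 + a} = \sqrt{3523 + 45} = \sqrt{3568} = 4 \sqrt{223}$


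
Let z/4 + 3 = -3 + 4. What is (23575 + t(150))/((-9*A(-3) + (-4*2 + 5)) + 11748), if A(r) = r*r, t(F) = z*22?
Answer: 23399/11664 ≈ 2.0061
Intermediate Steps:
z = -8 (z = -12 + 4*(-3 + 4) = -12 + 4*1 = -12 + 4 = -8)
t(F) = -176 (t(F) = -8*22 = -176)
A(r) = r²
(23575 + t(150))/((-9*A(-3) + (-4*2 + 5)) + 11748) = (23575 - 176)/((-9*(-3)² + (-4*2 + 5)) + 11748) = 23399/((-9*9 + (-8 + 5)) + 11748) = 23399/((-81 - 3) + 11748) = 23399/(-84 + 11748) = 23399/11664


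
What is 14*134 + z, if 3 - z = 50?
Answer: 1829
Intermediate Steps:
z = -47 (z = 3 - 1*50 = 3 - 50 = -47)
14*134 + z = 14*134 - 47 = 1876 - 47 = 1829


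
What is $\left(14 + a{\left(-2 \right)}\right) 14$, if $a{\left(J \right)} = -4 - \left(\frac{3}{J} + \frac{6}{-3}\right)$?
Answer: $189$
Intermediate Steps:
$a{\left(J \right)} = -2 - \frac{3}{J}$ ($a{\left(J \right)} = -4 - \left(\frac{3}{J} + 6 \left(- \frac{1}{3}\right)\right) = -4 - \left(\frac{3}{J} - 2\right) = -4 - \left(-2 + \frac{3}{J}\right) = -4 + \left(2 - \frac{3}{J}\right) = -2 - \frac{3}{J}$)
$\left(14 + a{\left(-2 \right)}\right) 14 = \left(14 - \left(2 + \frac{3}{-2}\right)\right) 14 = \left(14 - \frac{1}{2}\right) 14 = \frac{27}{2} \cdot 14 = 189$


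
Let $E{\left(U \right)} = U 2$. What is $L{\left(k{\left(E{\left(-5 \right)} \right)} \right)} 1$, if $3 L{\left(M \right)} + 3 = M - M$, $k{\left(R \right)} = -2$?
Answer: $-1$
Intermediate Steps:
$E{\left(U \right)} = 2 U$
$L{\left(M \right)} = -1$ ($L{\left(M \right)} = -1 + \frac{M - M}{3} = -1 + \frac{1}{3} \cdot 0 = -1 + 0 = -1$)
$L{\left(k{\left(E{\left(-5 \right)} \right)} \right)} 1 = \left(-1\right) 1 = -1$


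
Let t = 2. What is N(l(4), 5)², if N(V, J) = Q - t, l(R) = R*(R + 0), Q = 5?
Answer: 9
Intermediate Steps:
l(R) = R² (l(R) = R*R = R²)
N(V, J) = 3 (N(V, J) = 5 - 1*2 = 5 - 2 = 3)
N(l(4), 5)² = 3² = 9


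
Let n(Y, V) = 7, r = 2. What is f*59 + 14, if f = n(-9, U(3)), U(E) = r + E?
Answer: 427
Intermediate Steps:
U(E) = 2 + E
f = 7
f*59 + 14 = 7*59 + 14 = 413 + 14 = 427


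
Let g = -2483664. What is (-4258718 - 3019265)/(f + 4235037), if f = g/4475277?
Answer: -10856996642097/6317653732195 ≈ -1.7185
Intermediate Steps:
f = -827888/1491759 (f = -2483664/4475277 = -2483664*1/4475277 = -827888/1491759 ≈ -0.55497)
(-4258718 - 3019265)/(f + 4235037) = (-4258718 - 3019265)/(-827888/1491759 + 4235037) = -7277983/6317653732195/1491759 = -7277983*1491759/6317653732195 = -10856996642097/6317653732195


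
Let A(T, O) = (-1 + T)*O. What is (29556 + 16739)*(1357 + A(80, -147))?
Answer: -474801520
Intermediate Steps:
A(T, O) = O*(-1 + T)
(29556 + 16739)*(1357 + A(80, -147)) = (29556 + 16739)*(1357 - 147*(-1 + 80)) = 46295*(1357 - 147*79) = 46295*(1357 - 11613) = 46295*(-10256) = -474801520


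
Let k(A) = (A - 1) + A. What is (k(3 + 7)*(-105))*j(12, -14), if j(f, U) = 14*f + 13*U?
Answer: 27930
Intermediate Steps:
j(f, U) = 13*U + 14*f
k(A) = -1 + 2*A (k(A) = (-1 + A) + A = -1 + 2*A)
(k(3 + 7)*(-105))*j(12, -14) = ((-1 + 2*(3 + 7))*(-105))*(13*(-14) + 14*12) = ((-1 + 2*10)*(-105))*(-182 + 168) = ((-1 + 20)*(-105))*(-14) = (19*(-105))*(-14) = -1995*(-14) = 27930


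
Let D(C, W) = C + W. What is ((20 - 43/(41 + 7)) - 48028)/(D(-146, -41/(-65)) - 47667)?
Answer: 149787755/149174592 ≈ 1.0041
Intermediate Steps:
((20 - 43/(41 + 7)) - 48028)/(D(-146, -41/(-65)) - 47667) = ((20 - 43/(41 + 7)) - 48028)/((-146 - 41/(-65)) - 47667) = ((20 - 43/48) - 48028)/((-146 - 41*(-1/65)) - 47667) = ((20 - 43*1/48) - 48028)/((-146 + 41/65) - 47667) = ((20 - 43/48) - 48028)/(-9449/65 - 47667) = (917/48 - 48028)/(-3107804/65) = -2304427/48*(-65/3107804) = 149787755/149174592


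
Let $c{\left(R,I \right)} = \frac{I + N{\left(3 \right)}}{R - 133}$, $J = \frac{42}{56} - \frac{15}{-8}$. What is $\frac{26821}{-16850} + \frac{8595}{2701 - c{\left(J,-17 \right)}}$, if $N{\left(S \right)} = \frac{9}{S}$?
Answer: $\frac{10785381257}{6780996050} \approx 1.5905$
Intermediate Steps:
$J = \frac{21}{8}$ ($J = 42 \cdot \frac{1}{56} - - \frac{15}{8} = \frac{3}{4} + \frac{15}{8} = \frac{21}{8} \approx 2.625$)
$c{\left(R,I \right)} = \frac{3 + I}{-133 + R}$ ($c{\left(R,I \right)} = \frac{I + \frac{9}{3}}{R - 133} = \frac{I + 9 \cdot \frac{1}{3}}{-133 + R} = \frac{I + 3}{-133 + R} = \frac{3 + I}{-133 + R}$)
$\frac{26821}{-16850} + \frac{8595}{2701 - c{\left(J,-17 \right)}} = \frac{26821}{-16850} + \frac{8595}{2701 - \frac{3 - 17}{-133 + \frac{21}{8}}} = 26821 \left(- \frac{1}{16850}\right) + \frac{8595}{2701 - \frac{1}{- \frac{1043}{8}} \left(-14\right)} = - \frac{26821}{16850} + \frac{8595}{2701 - \left(- \frac{8}{1043}\right) \left(-14\right)} = - \frac{26821}{16850} + \frac{8595}{2701 - \frac{16}{149}} = - \frac{26821}{16850} + \frac{8595}{\frac{402433}{149}} = - \frac{26821}{16850} + 8595 \cdot \frac{149}{402433} = - \frac{26821}{16850} + \frac{1280655}{402433} = \frac{10785381257}{6780996050}$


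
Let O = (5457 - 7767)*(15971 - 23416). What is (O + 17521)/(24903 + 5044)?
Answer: 17215471/29947 ≈ 574.86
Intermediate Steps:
O = 17197950 (O = -2310*(-7445) = 17197950)
(O + 17521)/(24903 + 5044) = (17197950 + 17521)/(24903 + 5044) = 17215471/29947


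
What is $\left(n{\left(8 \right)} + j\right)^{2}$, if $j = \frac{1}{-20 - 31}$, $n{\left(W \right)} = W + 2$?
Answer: $\frac{259081}{2601} \approx 99.608$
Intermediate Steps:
$n{\left(W \right)} = 2 + W$
$j = - \frac{1}{51}$ ($j = \frac{1}{-51} = - \frac{1}{51} \approx -0.019608$)
$\left(n{\left(8 \right)} + j\right)^{2} = \left(\left(2 + 8\right) - \frac{1}{51}\right)^{2} = \left(10 - \frac{1}{51}\right)^{2} = \left(\frac{509}{51}\right)^{2} = \frac{259081}{2601}$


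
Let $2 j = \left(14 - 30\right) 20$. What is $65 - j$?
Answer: $225$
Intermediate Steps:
$j = -160$ ($j = \frac{\left(14 - 30\right) 20}{2} = \frac{\left(-16\right) 20}{2} = \frac{1}{2} \left(-320\right) = -160$)
$65 - j = 65 - -160 = 65 + 160 = 225$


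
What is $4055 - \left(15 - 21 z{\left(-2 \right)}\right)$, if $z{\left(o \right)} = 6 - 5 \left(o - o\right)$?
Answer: $4166$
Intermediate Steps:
$z{\left(o \right)} = 6$ ($z{\left(o \right)} = 6 - 0 = 6 + 0 = 6$)
$4055 - \left(15 - 21 z{\left(-2 \right)}\right) = 4055 - \left(15 - 126\right) = 4055 - -111 = 4055 + 111 = 4166$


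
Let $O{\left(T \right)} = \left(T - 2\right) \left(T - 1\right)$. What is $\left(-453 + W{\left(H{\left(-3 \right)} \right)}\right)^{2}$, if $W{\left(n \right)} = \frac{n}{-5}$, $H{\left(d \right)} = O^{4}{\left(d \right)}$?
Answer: $1053197209$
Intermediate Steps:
$O{\left(T \right)} = \left(-1 + T\right) \left(-2 + T\right)$ ($O{\left(T \right)} = \left(-2 + T\right) \left(-1 + T\right) = \left(-1 + T\right) \left(-2 + T\right)$)
$H{\left(d \right)} = \left(2 + d^{2} - 3 d\right)^{4}$
$W{\left(n \right)} = - \frac{n}{5}$
$\left(-453 + W{\left(H{\left(-3 \right)} \right)}\right)^{2} = \left(-453 - \frac{\left(2 + \left(-3\right)^{2} - -9\right)^{4}}{5}\right)^{2} = \left(-453 - \frac{\left(2 + 9 + 9\right)^{4}}{5}\right)^{2} = \left(-453 - \frac{20^{4}}{5}\right)^{2} = \left(-453 - 32000\right)^{2} = \left(-32453\right)^{2} = 1053197209$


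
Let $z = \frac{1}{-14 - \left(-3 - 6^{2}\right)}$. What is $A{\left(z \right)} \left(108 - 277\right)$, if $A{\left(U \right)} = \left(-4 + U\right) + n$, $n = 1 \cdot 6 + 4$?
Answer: $- \frac{25519}{25} \approx -1020.8$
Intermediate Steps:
$n = 10$ ($n = 6 + 4 = 10$)
$z = \frac{1}{25}$ ($z = \frac{1}{-14 + \left(36 + 3\right)} = \frac{1}{-14 + 39} = \frac{1}{25} \approx 0.04$)
$A{\left(U \right)} = 6 + U$ ($A{\left(U \right)} = \left(-4 + U\right) + 10 = 6 + U$)
$A{\left(z \right)} \left(108 - 277\right) = \left(6 + \frac{1}{25}\right) \left(108 - 277\right) = \frac{151}{25} \left(-169\right) = - \frac{25519}{25}$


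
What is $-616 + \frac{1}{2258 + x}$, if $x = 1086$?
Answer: $- \frac{2059903}{3344} \approx -616.0$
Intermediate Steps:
$-616 + \frac{1}{2258 + x} = -616 + \frac{1}{2258 + 1086} = -616 + \frac{1}{3344} = - \frac{2059903}{3344}$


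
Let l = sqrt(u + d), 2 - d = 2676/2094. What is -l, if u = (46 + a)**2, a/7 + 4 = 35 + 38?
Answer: -sqrt(34085001589)/349 ≈ -529.00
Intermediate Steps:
a = 483 (a = -28 + 7*(35 + 38) = -28 + 7*73 = -28 + 511 = 483)
d = 252/349 (d = 2 - 2676/2094 = 2 - 1*446/349 = 2 - 446/349 = 252/349 ≈ 0.72206)
u = 279841 (u = (46 + 483)**2 = 529**2 = 279841)
l = sqrt(34085001589)/349 (l = sqrt(279841 + 252/349) = sqrt(97664761/349) = sqrt(34085001589)/349 ≈ 529.00)
-l = -sqrt(34085001589)/349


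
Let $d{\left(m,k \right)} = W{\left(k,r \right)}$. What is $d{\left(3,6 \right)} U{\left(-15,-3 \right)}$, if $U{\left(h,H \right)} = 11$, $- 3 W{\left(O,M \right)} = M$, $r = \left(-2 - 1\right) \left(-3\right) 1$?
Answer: $-33$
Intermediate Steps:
$r = 9$ ($r = \left(-2 - 1\right) \left(-3\right) 1 = \left(-3\right) \left(-3\right) 1 = 9 \cdot 1 = 9$)
$W{\left(O,M \right)} = - \frac{M}{3}$
$d{\left(m,k \right)} = -3$ ($d{\left(m,k \right)} = \left(- \frac{1}{3}\right) 9 = -3$)
$d{\left(3,6 \right)} U{\left(-15,-3 \right)} = \left(-3\right) 11 = -33$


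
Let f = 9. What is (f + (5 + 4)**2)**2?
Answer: 8100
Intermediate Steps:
(f + (5 + 4)**2)**2 = (9 + (5 + 4)**2)**2 = (9 + 9**2)**2 = (9 + 81)**2 = 90**2 = 8100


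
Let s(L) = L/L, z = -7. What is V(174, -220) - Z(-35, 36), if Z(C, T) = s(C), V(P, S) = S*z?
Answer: 1539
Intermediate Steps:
V(P, S) = -7*S (V(P, S) = S*(-7) = -7*S)
s(L) = 1
Z(C, T) = 1
V(174, -220) - Z(-35, 36) = -7*(-220) - 1*1 = 1540 - 1 = 1539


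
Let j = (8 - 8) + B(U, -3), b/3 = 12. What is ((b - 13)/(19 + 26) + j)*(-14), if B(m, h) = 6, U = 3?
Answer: -4102/45 ≈ -91.156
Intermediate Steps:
b = 36 (b = 3*12 = 36)
j = 6 (j = (8 - 8) + 6 = 0 + 6 = 6)
((b - 13)/(19 + 26) + j)*(-14) = ((36 - 13)/(19 + 26) + 6)*(-14) = (23/45 + 6)*(-14) = (293/45)*(-14) = -4102/45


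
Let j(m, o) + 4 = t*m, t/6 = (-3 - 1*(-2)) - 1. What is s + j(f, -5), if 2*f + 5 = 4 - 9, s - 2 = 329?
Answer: 387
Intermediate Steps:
s = 331 (s = 2 + 329 = 331)
t = -12 (t = 6*((-3 - 1*(-2)) - 1) = 6*((-3 + 2) - 1) = 6*(-1 - 1) = 6*(-2) = -12)
f = -5 (f = -5/2 + (4 - 9)/2 = -5/2 + (½)*(-5) = -5/2 - 5/2 = -5)
j(m, o) = -4 - 12*m
s + j(f, -5) = 331 + (-4 - 12*(-5)) = 331 + (-4 + 60) = 331 + 56 = 387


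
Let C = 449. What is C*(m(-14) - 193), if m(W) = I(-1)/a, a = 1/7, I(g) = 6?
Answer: -67799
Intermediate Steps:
a = 1/7 ≈ 0.14286
m(W) = 42 (m(W) = 6/(1/7) = 6*7 = 42)
C*(m(-14) - 193) = 449*(42 - 193) = 449*(-151) = -67799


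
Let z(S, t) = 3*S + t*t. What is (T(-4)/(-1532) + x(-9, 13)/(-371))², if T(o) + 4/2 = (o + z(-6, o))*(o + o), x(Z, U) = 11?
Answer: 287607681/80761682596 ≈ 0.0035612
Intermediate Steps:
z(S, t) = t² + 3*S (z(S, t) = 3*S + t² = t² + 3*S)
T(o) = -2 + 2*o*(-18 + o + o²) (T(o) = -2 + (o + (o² + 3*(-6)))*(o + o) = -2 + (o + (o² - 18))*(2*o) = -2 + (o + (-18 + o²))*(2*o) = -2 + (-18 + o + o²)*(2*o) = -2 + 2*o*(-18 + o + o²))
(T(-4)/(-1532) + x(-9, 13)/(-371))² = ((-2 + 2*(-4)² + 2*(-4)*(-18 + (-4)²))/(-1532) + 11/(-371))² = ((-2 + 2*16 + 2*(-4)*(-18 + 16))*(-1/1532) + 11*(-1/371))² = ((-2 + 32 + 2*(-4)*(-2))*(-1/1532) - 11/371)² = ((-2 + 32 + 16)*(-1/1532) - 11/371)² = (46*(-1/1532) - 11/371)² = (-23/766 - 11/371)² = (-16959/284186)² = 287607681/80761682596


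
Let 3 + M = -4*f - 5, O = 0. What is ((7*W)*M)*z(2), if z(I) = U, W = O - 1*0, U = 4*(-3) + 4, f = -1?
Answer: 0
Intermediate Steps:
U = -8 (U = -12 + 4 = -8)
W = 0 (W = 0 - 1*0 = 0 + 0 = 0)
z(I) = -8
M = -4 (M = -3 + (-4*(-1) - 5) = -3 + (4 - 5) = -3 - 1 = -4)
((7*W)*M)*z(2) = ((7*0)*(-4))*(-8) = (0*(-4))*(-8) = 0*(-8) = 0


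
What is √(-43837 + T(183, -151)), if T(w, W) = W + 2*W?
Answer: I*√44290 ≈ 210.45*I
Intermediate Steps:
T(w, W) = 3*W
√(-43837 + T(183, -151)) = √(-43837 + 3*(-151)) = √(-43837 - 453) = √(-44290) = I*√44290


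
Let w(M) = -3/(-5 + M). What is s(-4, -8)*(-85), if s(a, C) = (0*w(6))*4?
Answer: 0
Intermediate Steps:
s(a, C) = 0 (s(a, C) = (0*(-3/(-5 + 6)))*4 = (0*(-3/1))*4 = (0*(-3*1))*4 = (0*(-3))*4 = 0*4 = 0)
s(-4, -8)*(-85) = 0*(-85) = 0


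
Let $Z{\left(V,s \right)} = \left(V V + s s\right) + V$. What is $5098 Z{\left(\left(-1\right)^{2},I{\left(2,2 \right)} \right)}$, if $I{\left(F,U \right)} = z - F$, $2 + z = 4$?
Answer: $10196$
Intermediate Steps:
$z = 2$ ($z = -2 + 4 = 2$)
$I{\left(F,U \right)} = 2 - F$
$Z{\left(V,s \right)} = V + V^{2} + s^{2}$ ($Z{\left(V,s \right)} = \left(V^{2} + s^{2}\right) + V = V + V^{2} + s^{2}$)
$5098 Z{\left(\left(-1\right)^{2},I{\left(2,2 \right)} \right)} = 5098 \left(\left(-1\right)^{2} + \left(\left(-1\right)^{2}\right)^{2} + \left(2 - 2\right)^{2}\right) = 5098 \left(1 + 1^{2} + \left(2 - 2\right)^{2}\right) = 5098 \left(1 + 1 + 0^{2}\right) = 5098 \left(1 + 1 + 0\right) = 5098 \cdot 2 = 10196$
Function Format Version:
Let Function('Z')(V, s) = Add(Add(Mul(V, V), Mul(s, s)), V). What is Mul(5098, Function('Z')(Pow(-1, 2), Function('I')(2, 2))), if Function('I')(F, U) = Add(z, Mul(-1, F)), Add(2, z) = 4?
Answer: 10196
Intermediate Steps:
z = 2 (z = Add(-2, 4) = 2)
Function('I')(F, U) = Add(2, Mul(-1, F))
Function('Z')(V, s) = Add(V, Pow(V, 2), Pow(s, 2)) (Function('Z')(V, s) = Add(Add(Pow(V, 2), Pow(s, 2)), V) = Add(V, Pow(V, 2), Pow(s, 2)))
Mul(5098, Function('Z')(Pow(-1, 2), Function('I')(2, 2))) = Mul(5098, Add(Pow(-1, 2), Pow(Pow(-1, 2), 2), Pow(Add(2, Mul(-1, 2)), 2))) = Mul(5098, Add(1, Pow(1, 2), Pow(Add(2, -2), 2))) = Mul(5098, Add(1, 1, Pow(0, 2))) = Mul(5098, Add(1, 1, 0)) = Mul(5098, 2) = 10196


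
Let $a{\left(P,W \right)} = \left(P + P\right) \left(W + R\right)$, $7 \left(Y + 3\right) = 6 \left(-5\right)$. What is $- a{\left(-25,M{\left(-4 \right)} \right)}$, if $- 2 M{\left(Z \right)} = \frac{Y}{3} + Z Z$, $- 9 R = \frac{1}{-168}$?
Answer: $- \frac{256475}{756} \approx -339.25$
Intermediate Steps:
$Y = - \frac{51}{7}$ ($Y = -3 + \frac{6 \left(-5\right)}{7} = -3 + \frac{1}{7} \left(-30\right) = -3 - \frac{30}{7} = - \frac{51}{7} \approx -7.2857$)
$R = \frac{1}{1512}$ ($R = - \frac{1}{9 \left(-168\right)} = \left(- \frac{1}{9}\right) \left(- \frac{1}{168}\right) = \frac{1}{1512} \approx 0.00066138$)
$M{\left(Z \right)} = \frac{17}{14} - \frac{Z^{2}}{2}$ ($M{\left(Z \right)} = - \frac{- \frac{51}{7 \cdot 3} + Z Z}{2} = - \frac{\left(- \frac{51}{7}\right) \frac{1}{3} + Z^{2}}{2} = - \frac{- \frac{17}{7} + Z^{2}}{2} = \frac{17}{14} - \frac{Z^{2}}{2}$)
$a{\left(P,W \right)} = 2 P \left(\frac{1}{1512} + W\right)$ ($a{\left(P,W \right)} = \left(P + P\right) \left(W + \frac{1}{1512}\right) = 2 P \left(\frac{1}{1512} + W\right)$)
$- a{\left(-25,M{\left(-4 \right)} \right)} = - \frac{\left(-25\right) \left(1 + 1512 \left(\frac{17}{14} - \frac{\left(-4\right)^{2}}{2}\right)\right)}{756} = - \frac{\left(-25\right) \left(1 + 1512 \left(\frac{17}{14} - 8\right)\right)}{756} = - \frac{\left(-25\right) \left(1 + 1512 \left(- \frac{95}{14}\right)\right)}{756} = - \frac{\left(-25\right) \left(1 - 10260\right)}{756} = - \frac{\left(-25\right) \left(-10259\right)}{756} = \left(-1\right) \frac{256475}{756} = - \frac{256475}{756}$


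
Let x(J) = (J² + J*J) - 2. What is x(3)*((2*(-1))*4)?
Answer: -128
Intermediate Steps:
x(J) = -2 + 2*J² (x(J) = (J² + J²) - 2 = 2*J² - 2 = -2 + 2*J²)
x(3)*((2*(-1))*4) = (-2 + 2*3²)*((2*(-1))*4) = (-2 + 2*9)*(-2*4) = (-2 + 18)*(-8) = 16*(-8) = -128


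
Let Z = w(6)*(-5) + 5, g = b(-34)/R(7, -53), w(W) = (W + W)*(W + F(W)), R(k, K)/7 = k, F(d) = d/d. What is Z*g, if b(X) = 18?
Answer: -7470/49 ≈ -152.45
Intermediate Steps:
F(d) = 1
R(k, K) = 7*k
w(W) = 2*W*(1 + W) (w(W) = (W + W)*(W + 1) = (2*W)*(1 + W) = 2*W*(1 + W))
g = 18/49 (g = 18/((7*7)) = 18/49 ≈ 0.36735)
Z = -415 (Z = (2*6*(1 + 6))*(-5) + 5 = (2*6*7)*(-5) + 5 = 84*(-5) + 5 = -420 + 5 = -415)
Z*g = -415*18/49 = -7470/49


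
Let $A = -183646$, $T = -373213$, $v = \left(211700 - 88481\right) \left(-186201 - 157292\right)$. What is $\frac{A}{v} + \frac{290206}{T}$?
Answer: $- \frac{12282860933332604}{15796189455715971} \approx -0.77758$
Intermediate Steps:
$v = -42324863967$ ($v = 123219 \left(-343493\right) = -42324863967$)
$\frac{A}{v} + \frac{290206}{T} = - \frac{183646}{-42324863967} + \frac{290206}{-373213} = \left(-183646\right) \left(- \frac{1}{42324863967}\right) + 290206 \left(- \frac{1}{373213}\right) = \frac{183646}{42324863967} - \frac{290206}{373213} = - \frac{12282860933332604}{15796189455715971}$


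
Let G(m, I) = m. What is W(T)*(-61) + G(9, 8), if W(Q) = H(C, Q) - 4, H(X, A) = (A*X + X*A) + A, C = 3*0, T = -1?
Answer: 314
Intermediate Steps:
C = 0
H(X, A) = A + 2*A*X (H(X, A) = (A*X + A*X) + A = 2*A*X + A = A + 2*A*X)
W(Q) = -4 + Q (W(Q) = Q*(1 + 2*0) - 4 = Q*(1 + 0) - 4 = Q*1 - 4 = Q - 4 = -4 + Q)
W(T)*(-61) + G(9, 8) = (-4 - 1)*(-61) + 9 = -5*(-61) + 9 = 305 + 9 = 314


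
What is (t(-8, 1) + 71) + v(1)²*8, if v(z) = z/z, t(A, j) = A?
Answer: 71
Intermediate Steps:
v(z) = 1
(t(-8, 1) + 71) + v(1)²*8 = (-8 + 71) + 1²*8 = 63 + 1*8 = 63 + 8 = 71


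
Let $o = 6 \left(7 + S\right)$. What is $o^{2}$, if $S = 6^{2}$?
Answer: $66564$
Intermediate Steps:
$S = 36$
$o = 258$ ($o = 6 \left(7 + 36\right) = 6 \cdot 43 = 258$)
$o^{2} = 258^{2} = 66564$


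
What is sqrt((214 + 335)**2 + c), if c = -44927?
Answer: sqrt(256474) ≈ 506.43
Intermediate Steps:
sqrt((214 + 335)**2 + c) = sqrt((214 + 335)**2 - 44927) = sqrt(549**2 - 44927) = sqrt(301401 - 44927) = sqrt(256474)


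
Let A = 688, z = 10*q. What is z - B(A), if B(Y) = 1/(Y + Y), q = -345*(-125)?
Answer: 593399999/1376 ≈ 4.3125e+5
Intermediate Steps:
q = 43125
z = 431250 (z = 10*43125 = 431250)
B(Y) = 1/(2*Y)
z - B(A) = 431250 - 1/(2*688) = 431250 - 1*1/1376 = 431250 - 1/1376 = 593399999/1376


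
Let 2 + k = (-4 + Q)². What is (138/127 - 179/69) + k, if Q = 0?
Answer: 109471/8763 ≈ 12.492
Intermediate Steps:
k = 14 (k = -2 + (-4 + 0)² = -2 + (-4)² = -2 + 16 = 14)
(138/127 - 179/69) + k = (138/127 - 179/69) + 14 = -13211/8763 + 14 = 109471/8763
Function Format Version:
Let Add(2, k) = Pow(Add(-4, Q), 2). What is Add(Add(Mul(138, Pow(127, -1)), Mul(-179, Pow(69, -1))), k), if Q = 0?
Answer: Rational(109471, 8763) ≈ 12.492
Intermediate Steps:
k = 14 (k = Add(-2, Pow(Add(-4, 0), 2)) = Add(-2, Pow(-4, 2)) = Add(-2, 16) = 14)
Add(Add(Mul(138, Pow(127, -1)), Mul(-179, Pow(69, -1))), k) = Add(Add(Mul(138, Pow(127, -1)), Mul(-179, Pow(69, -1))), 14) = Add(Add(Mul(138, Rational(1, 127)), Mul(-179, Rational(1, 69))), 14) = Add(Add(Rational(138, 127), Rational(-179, 69)), 14) = Add(Rational(-13211, 8763), 14) = Rational(109471, 8763)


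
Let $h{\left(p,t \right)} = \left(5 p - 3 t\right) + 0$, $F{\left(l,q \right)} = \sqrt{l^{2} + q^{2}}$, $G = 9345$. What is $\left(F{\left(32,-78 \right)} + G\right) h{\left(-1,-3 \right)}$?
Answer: $37380 + 8 \sqrt{1777} \approx 37717.0$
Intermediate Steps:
$h{\left(p,t \right)} = - 3 t + 5 p$ ($h{\left(p,t \right)} = \left(- 3 t + 5 p\right) + 0 = - 3 t + 5 p$)
$\left(F{\left(32,-78 \right)} + G\right) h{\left(-1,-3 \right)} = \left(\sqrt{32^{2} + \left(-78\right)^{2}} + 9345\right) \left(\left(-3\right) \left(-3\right) + 5 \left(-1\right)\right) = \left(\sqrt{1024 + 6084} + 9345\right) \left(9 - 5\right) = \left(\sqrt{7108} + 9345\right) 4 = \left(2 \sqrt{1777} + 9345\right) 4 = \left(9345 + 2 \sqrt{1777}\right) 4 = 37380 + 8 \sqrt{1777}$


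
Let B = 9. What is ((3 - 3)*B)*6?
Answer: 0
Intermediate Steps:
((3 - 3)*B)*6 = ((3 - 3)*9)*6 = (0*9)*6 = 0*6 = 0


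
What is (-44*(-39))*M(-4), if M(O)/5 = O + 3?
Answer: -8580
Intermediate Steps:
M(O) = 15 + 5*O (M(O) = 5*(O + 3) = 5*(3 + O) = 15 + 5*O)
(-44*(-39))*M(-4) = (-44*(-39))*(15 + 5*(-4)) = 1716*(15 - 20) = 1716*(-5) = -8580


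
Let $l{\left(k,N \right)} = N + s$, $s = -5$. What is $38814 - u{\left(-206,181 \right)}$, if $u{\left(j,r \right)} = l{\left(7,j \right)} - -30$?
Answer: $38995$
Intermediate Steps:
$l{\left(k,N \right)} = -5 + N$ ($l{\left(k,N \right)} = N - 5 = -5 + N$)
$u{\left(j,r \right)} = 25 + j$ ($u{\left(j,r \right)} = \left(-5 + j\right) - -30 = \left(-5 + j\right) + 30 = 25 + j$)
$38814 - u{\left(-206,181 \right)} = 38814 - \left(25 - 206\right) = 38814 - -181 = 38814 + 181 = 38995$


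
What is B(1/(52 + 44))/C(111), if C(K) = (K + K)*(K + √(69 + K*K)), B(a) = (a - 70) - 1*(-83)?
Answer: -1249/13248 + 1249*√12390/1470528 ≈ 0.00026362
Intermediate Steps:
B(a) = 13 + a (B(a) = (-70 + a) + 83 = 13 + a)
C(K) = 2*K*(K + √(69 + K²)) (C(K) = (2*K)*(K + √(69 + K²)) = 2*K*(K + √(69 + K²)))
B(1/(52 + 44))/C(111) = (13 + 1/(52 + 44))/((2*111*(111 + √(69 + 111²)))) = (13 + 1/96)/((2*111*(111 + √(69 + 12321)))) = (13 + 1/96)/((2*111*(111 + √12390))) = 1249/(96*(24642 + 222*√12390))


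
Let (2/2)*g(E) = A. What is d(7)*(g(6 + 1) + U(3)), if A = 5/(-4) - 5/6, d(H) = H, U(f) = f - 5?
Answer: -343/12 ≈ -28.583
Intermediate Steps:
U(f) = -5 + f
A = -25/12 (A = 5*(-1/4) - 5*1/6 = -5/4 - 5/6 = -25/12 ≈ -2.0833)
g(E) = -25/12
d(7)*(g(6 + 1) + U(3)) = 7*(-25/12 + (-5 + 3)) = 7*(-25/12 - 2) = 7*(-49/12) = -343/12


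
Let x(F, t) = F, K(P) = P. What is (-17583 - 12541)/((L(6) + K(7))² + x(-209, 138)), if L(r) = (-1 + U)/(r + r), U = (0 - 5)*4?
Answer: 481984/2903 ≈ 166.03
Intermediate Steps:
U = -20 (U = -5*4 = -20)
L(r) = -21/(2*r) (L(r) = (-1 - 20)/(r + r) = -21*1/(2*r) = -21/(2*r))
(-17583 - 12541)/((L(6) + K(7))² + x(-209, 138)) = (-17583 - 12541)/((-21/2/6 + 7)² - 209) = -30124/((-21/2*⅙ + 7)² - 209) = -30124/((-7/4 + 7)² - 209) = -30124/((21/4)² - 209) = -30124/(441/16 - 209) = -30124/(-2903/16) = -30124*(-16/2903) = 481984/2903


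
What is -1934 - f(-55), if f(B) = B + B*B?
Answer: -4904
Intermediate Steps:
f(B) = B + B²
-1934 - f(-55) = -1934 - (-55)*(1 - 55) = -1934 - (-55)*(-54) = -1934 - 1*2970 = -1934 - 2970 = -4904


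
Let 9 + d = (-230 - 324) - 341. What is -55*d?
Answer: 49720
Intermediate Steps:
d = -904 (d = -9 + ((-230 - 324) - 341) = -9 + (-554 - 341) = -9 - 895 = -904)
-55*d = -55*(-904) = 49720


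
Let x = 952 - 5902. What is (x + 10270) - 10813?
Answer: -5493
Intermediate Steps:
x = -4950
(x + 10270) - 10813 = (-4950 + 10270) - 10813 = 5320 - 10813 = -5493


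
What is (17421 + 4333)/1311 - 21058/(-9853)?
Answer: 241949200/12917283 ≈ 18.731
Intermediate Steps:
(17421 + 4333)/1311 - 21058/(-9853) = 21754*(1/1311) - 21058*(-1/9853) = 21754/1311 + 21058/9853 = 241949200/12917283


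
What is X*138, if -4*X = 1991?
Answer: -137379/2 ≈ -68690.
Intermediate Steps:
X = -1991/4 (X = -¼*1991 = -1991/4 ≈ -497.75)
X*138 = -1991/4*138 = -137379/2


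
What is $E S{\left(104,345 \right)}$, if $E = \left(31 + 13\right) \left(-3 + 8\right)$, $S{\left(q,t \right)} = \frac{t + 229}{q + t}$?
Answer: $\frac{126280}{449} \approx 281.25$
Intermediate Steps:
$S{\left(q,t \right)} = \frac{229 + t}{q + t}$
$E = 220$ ($E = 44 \cdot 5 = 220$)
$E S{\left(104,345 \right)} = 220 \frac{229 + 345}{104 + 345} = 220 \cdot \frac{1}{449} \cdot 574 = 220 \cdot \frac{574}{449} = \frac{126280}{449}$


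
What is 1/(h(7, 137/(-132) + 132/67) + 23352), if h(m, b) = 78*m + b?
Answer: 8844/211362157 ≈ 4.1843e-5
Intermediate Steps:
h(m, b) = b + 78*m
1/(h(7, 137/(-132) + 132/67) + 23352) = 1/(((137/(-132) + 132/67) + 78*7) + 23352) = 1/(((137*(-1/132) + 132*(1/67)) + 546) + 23352) = 1/(((-137/132 + 132/67) + 546) + 23352) = 1/((8245/8844 + 546) + 23352) = 1/(4837069/8844 + 23352) = 1/(211362157/8844) = 8844/211362157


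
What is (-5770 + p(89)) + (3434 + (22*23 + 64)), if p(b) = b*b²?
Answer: 703203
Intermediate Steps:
p(b) = b³
(-5770 + p(89)) + (3434 + (22*23 + 64)) = (-5770 + 89³) + (3434 + (22*23 + 64)) = (-5770 + 704969) + (3434 + (506 + 64)) = 699199 + (3434 + 570) = 699199 + 4004 = 703203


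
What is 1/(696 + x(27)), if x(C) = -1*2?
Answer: 1/694 ≈ 0.0014409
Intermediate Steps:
x(C) = -2
1/(696 + x(27)) = 1/(696 - 2) = 1/694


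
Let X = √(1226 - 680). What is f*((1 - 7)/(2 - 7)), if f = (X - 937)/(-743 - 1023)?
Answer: 2811/4415 - 3*√546/4415 ≈ 0.62082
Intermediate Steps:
X = √546 ≈ 23.367
f = 937/1766 - √546/1766 (f = (√546 - 937)/(-743 - 1023) = (-937 + √546)/(-1766) = (-937 + √546)*(-1/1766) = 937/1766 - √546/1766 ≈ 0.51735)
f*((1 - 7)/(2 - 7)) = (937/1766 - √546/1766)*((1 - 7)/(2 - 7)) = (937/1766 - √546/1766)*(-6/(-5)) = (937/1766 - √546/1766)*(-6*(-⅕)) = (937/1766 - √546/1766)*(6/5) = 2811/4415 - 3*√546/4415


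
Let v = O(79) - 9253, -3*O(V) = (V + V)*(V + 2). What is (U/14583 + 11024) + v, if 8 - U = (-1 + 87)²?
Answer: -36391973/14583 ≈ -2495.5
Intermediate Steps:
U = -7388 (U = 8 - (-1 + 87)² = 8 - 1*86² = 8 - 1*7396 = 8 - 7396 = -7388)
O(V) = -2*V*(2 + V)/3 (O(V) = -(V + V)*(V + 2)/3 = -2*V*(2 + V)/3)
v = -13519 (v = -⅔*79*(2 + 79) - 9253 = -⅔*79*81 - 9253 = -4266 - 9253 = -13519)
(U/14583 + 11024) + v = (-7388/14583 + 11024) - 13519 = 160755604/14583 - 13519 = -36391973/14583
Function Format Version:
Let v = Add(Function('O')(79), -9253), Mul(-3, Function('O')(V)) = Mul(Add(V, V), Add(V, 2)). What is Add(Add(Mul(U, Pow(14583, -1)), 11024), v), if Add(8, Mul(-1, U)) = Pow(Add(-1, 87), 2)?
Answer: Rational(-36391973, 14583) ≈ -2495.5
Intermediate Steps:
U = -7388 (U = Add(8, Mul(-1, Pow(Add(-1, 87), 2))) = Add(8, Mul(-1, Pow(86, 2))) = Add(8, Mul(-1, 7396)) = Add(8, -7396) = -7388)
Function('O')(V) = Mul(Rational(-2, 3), V, Add(2, V)) (Function('O')(V) = Mul(Rational(-1, 3), Mul(Add(V, V), Add(V, 2))) = Mul(Rational(-1, 3), Mul(Mul(2, V), Add(2, V))) = Mul(Rational(-1, 3), Mul(2, V, Add(2, V))) = Mul(Rational(-2, 3), V, Add(2, V)))
v = -13519 (v = Add(Mul(Rational(-2, 3), 79, Add(2, 79)), -9253) = Add(Mul(Rational(-2, 3), 79, 81), -9253) = Add(-4266, -9253) = -13519)
Add(Add(Mul(U, Pow(14583, -1)), 11024), v) = Add(Add(Mul(-7388, Pow(14583, -1)), 11024), -13519) = Add(Add(Mul(-7388, Rational(1, 14583)), 11024), -13519) = Add(Add(Rational(-7388, 14583), 11024), -13519) = Add(Rational(160755604, 14583), -13519) = Rational(-36391973, 14583)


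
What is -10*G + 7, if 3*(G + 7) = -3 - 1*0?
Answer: 87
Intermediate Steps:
G = -8 (G = -7 + (-3 - 1*0)/3 = -7 + (-3 + 0)/3 = -7 + (⅓)*(-3) = -7 - 1 = -8)
-10*G + 7 = -10*(-8) + 7 = 80 + 7 = 87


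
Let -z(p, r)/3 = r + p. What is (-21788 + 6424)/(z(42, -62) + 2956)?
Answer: -3841/754 ≈ -5.0942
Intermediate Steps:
z(p, r) = -3*p - 3*r (z(p, r) = -3*(r + p) = -3*(p + r) = -3*p - 3*r)
(-21788 + 6424)/(z(42, -62) + 2956) = (-21788 + 6424)/((-3*42 - 3*(-62)) + 2956) = -15364/((-126 + 186) + 2956) = -15364/(60 + 2956) = -15364/3016 = -15364*1/3016 = -3841/754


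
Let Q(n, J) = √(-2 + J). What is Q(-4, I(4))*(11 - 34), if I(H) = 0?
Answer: -23*I*√2 ≈ -32.527*I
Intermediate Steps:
Q(-4, I(4))*(11 - 34) = √(-2 + 0)*(11 - 34) = √(-2)*(-23) = (I*√2)*(-23) = -23*I*√2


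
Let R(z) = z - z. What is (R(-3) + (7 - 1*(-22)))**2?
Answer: 841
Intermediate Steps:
R(z) = 0
(R(-3) + (7 - 1*(-22)))**2 = (0 + (7 - 1*(-22)))**2 = (0 + (7 + 22))**2 = (0 + 29)**2 = 29**2 = 841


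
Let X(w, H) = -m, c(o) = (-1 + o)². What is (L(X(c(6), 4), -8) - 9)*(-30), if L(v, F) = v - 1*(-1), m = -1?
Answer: 210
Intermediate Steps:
X(w, H) = 1 (X(w, H) = -1*(-1) = 1)
L(v, F) = 1 + v (L(v, F) = v + 1 = 1 + v)
(L(X(c(6), 4), -8) - 9)*(-30) = ((1 + 1) - 9)*(-30) = (2 - 9)*(-30) = -7*(-30) = 210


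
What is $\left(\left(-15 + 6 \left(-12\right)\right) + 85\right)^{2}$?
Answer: $4$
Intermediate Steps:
$\left(\left(-15 + 6 \left(-12\right)\right) + 85\right)^{2} = \left(\left(-15 - 72\right) + 85\right)^{2} = \left(-87 + 85\right)^{2} = \left(-2\right)^{2} = 4$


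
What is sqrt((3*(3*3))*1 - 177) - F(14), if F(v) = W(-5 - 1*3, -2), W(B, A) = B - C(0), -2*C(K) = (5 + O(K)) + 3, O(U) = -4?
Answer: 6 + 5*I*sqrt(6) ≈ 6.0 + 12.247*I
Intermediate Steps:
C(K) = -2 (C(K) = -((5 - 4) + 3)/2 = -(1 + 3)/2 = -1/2*4 = -2)
W(B, A) = 2 + B (W(B, A) = B - 1*(-2) = B + 2 = 2 + B)
F(v) = -6 (F(v) = 2 + (-5 - 1*3) = 2 + (-5 - 3) = 2 - 8 = -6)
sqrt((3*(3*3))*1 - 177) - F(14) = sqrt((3*(3*3))*1 - 177) - 1*(-6) = sqrt((3*9)*1 - 177) + 6 = sqrt(27*1 - 177) + 6 = sqrt(27 - 177) + 6 = sqrt(-150) + 6 = 5*I*sqrt(6) + 6 = 6 + 5*I*sqrt(6)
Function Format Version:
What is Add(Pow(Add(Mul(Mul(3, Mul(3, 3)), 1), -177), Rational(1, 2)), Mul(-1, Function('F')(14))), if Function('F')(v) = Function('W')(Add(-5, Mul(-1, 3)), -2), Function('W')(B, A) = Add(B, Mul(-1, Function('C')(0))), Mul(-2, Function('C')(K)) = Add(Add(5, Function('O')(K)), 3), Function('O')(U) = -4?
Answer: Add(6, Mul(5, I, Pow(6, Rational(1, 2)))) ≈ Add(6.0000, Mul(12.247, I))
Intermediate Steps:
Function('C')(K) = -2 (Function('C')(K) = Mul(Rational(-1, 2), Add(Add(5, -4), 3)) = Mul(Rational(-1, 2), Add(1, 3)) = Mul(Rational(-1, 2), 4) = -2)
Function('W')(B, A) = Add(2, B) (Function('W')(B, A) = Add(B, Mul(-1, -2)) = Add(B, 2) = Add(2, B))
Function('F')(v) = -6 (Function('F')(v) = Add(2, Add(-5, Mul(-1, 3))) = Add(2, Add(-5, -3)) = Add(2, -8) = -6)
Add(Pow(Add(Mul(Mul(3, Mul(3, 3)), 1), -177), Rational(1, 2)), Mul(-1, Function('F')(14))) = Add(Pow(Add(Mul(Mul(3, Mul(3, 3)), 1), -177), Rational(1, 2)), Mul(-1, -6)) = Add(Pow(Add(Mul(Mul(3, 9), 1), -177), Rational(1, 2)), 6) = Add(Pow(Add(Mul(27, 1), -177), Rational(1, 2)), 6) = Add(Pow(Add(27, -177), Rational(1, 2)), 6) = Add(Pow(-150, Rational(1, 2)), 6) = Add(Mul(5, I, Pow(6, Rational(1, 2))), 6) = Add(6, Mul(5, I, Pow(6, Rational(1, 2))))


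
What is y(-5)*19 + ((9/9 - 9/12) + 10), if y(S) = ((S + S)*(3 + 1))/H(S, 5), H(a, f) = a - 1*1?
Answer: 1643/12 ≈ 136.92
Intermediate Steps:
H(a, f) = -1 + a (H(a, f) = a - 1 = -1 + a)
y(S) = 8*S/(-1 + S) (y(S) = ((S + S)*(3 + 1))/(-1 + S) = ((2*S)*4)/(-1 + S) = (8*S)/(-1 + S) = 8*S/(-1 + S))
y(-5)*19 + ((9/9 - 9/12) + 10) = (8*(-5)/(-1 - 5))*19 + ((9/9 - 9/12) + 10) = (8*(-5)/(-6))*19 + ((9*(1/9) - 9*1/12) + 10) = (8*(-5)*(-1/6))*19 + ((1 - 3/4) + 10) = (20/3)*19 + (1/4 + 10) = 380/3 + 41/4 = 1643/12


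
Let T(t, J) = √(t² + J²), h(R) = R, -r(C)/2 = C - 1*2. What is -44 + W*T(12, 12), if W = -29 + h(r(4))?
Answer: -44 - 396*√2 ≈ -604.03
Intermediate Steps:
r(C) = 4 - 2*C (r(C) = -2*(C - 1*2) = -2*(C - 2) = -2*(-2 + C) = 4 - 2*C)
T(t, J) = √(J² + t²)
W = -33 (W = -29 + (4 - 2*4) = -29 + (4 - 8) = -29 - 4 = -33)
-44 + W*T(12, 12) = -44 - 33*√(12² + 12²) = -44 - 33*√(144 + 144) = -44 - 396*√2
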